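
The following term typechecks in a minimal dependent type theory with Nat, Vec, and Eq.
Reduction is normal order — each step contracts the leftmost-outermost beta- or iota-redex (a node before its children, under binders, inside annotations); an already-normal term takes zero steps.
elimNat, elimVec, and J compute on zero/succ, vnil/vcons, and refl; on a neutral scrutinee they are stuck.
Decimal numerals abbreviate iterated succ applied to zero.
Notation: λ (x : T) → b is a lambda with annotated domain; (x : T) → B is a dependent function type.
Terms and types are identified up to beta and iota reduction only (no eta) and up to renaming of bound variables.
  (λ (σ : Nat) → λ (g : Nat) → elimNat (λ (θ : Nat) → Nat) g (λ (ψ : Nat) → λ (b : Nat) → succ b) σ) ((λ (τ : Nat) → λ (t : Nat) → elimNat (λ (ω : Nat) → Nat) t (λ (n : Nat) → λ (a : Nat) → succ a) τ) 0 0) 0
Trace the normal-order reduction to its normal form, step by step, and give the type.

normal-order reduction sequence:
  (λ (σ : Nat) → λ (g : Nat) → elimNat (λ (θ : Nat) → Nat) g (λ (ψ : Nat) → λ (b : Nat) → succ b) σ) ((λ (τ : Nat) → λ (t : Nat) → elimNat (λ (ω : Nat) → Nat) t (λ (n : Nat) → λ (a : Nat) → succ a) τ) 0 0) 0
  ~> (λ (σ : Nat) → elimNat (λ (g : Nat) → Nat) σ (λ (θ : Nat) → λ (ψ : Nat) → succ ψ) ((λ (b : Nat) → λ (τ : Nat) → elimNat (λ (t : Nat) → Nat) τ (λ (ω : Nat) → λ (n : Nat) → succ n) b) 0 0)) 0
  ~> elimNat (λ (σ : Nat) → Nat) 0 (λ (g : Nat) → λ (θ : Nat) → succ θ) ((λ (ψ : Nat) → λ (b : Nat) → elimNat (λ (τ : Nat) → Nat) b (λ (t : Nat) → λ (ω : Nat) → succ ω) ψ) 0 0)
  ~> elimNat (λ (σ : Nat) → Nat) 0 (λ (g : Nat) → λ (θ : Nat) → succ θ) ((λ (ψ : Nat) → elimNat (λ (b : Nat) → Nat) ψ (λ (τ : Nat) → λ (t : Nat) → succ t) 0) 0)
  ~> elimNat (λ (σ : Nat) → Nat) 0 (λ (g : Nat) → λ (θ : Nat) → succ θ) (elimNat (λ (ψ : Nat) → Nat) 0 (λ (b : Nat) → λ (τ : Nat) → succ τ) 0)
  ~> elimNat (λ (σ : Nat) → Nat) 0 (λ (g : Nat) → λ (θ : Nat) → succ θ) 0
  ~> 0
inferred type:
  Nat


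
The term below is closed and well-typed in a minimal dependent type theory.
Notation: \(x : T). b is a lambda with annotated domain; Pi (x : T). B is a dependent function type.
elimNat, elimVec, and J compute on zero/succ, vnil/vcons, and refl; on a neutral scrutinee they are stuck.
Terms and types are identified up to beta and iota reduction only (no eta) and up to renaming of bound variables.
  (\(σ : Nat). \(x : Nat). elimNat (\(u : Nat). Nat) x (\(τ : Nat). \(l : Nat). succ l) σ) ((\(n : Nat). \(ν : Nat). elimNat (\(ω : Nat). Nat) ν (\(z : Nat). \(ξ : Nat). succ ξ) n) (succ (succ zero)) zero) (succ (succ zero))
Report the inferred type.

type:
  Nat


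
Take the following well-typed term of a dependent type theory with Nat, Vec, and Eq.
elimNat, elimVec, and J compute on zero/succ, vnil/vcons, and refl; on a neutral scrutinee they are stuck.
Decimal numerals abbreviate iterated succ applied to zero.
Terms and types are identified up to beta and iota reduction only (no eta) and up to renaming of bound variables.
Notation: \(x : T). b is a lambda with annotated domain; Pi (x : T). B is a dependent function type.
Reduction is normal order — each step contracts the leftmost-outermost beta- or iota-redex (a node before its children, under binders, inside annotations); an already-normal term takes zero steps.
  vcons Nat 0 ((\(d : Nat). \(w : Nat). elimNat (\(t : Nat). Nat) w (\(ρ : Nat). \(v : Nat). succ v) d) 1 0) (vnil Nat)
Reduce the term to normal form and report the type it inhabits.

normal form:
  vcons Nat 0 1 (vnil Nat)
the term's type:
  Vec Nat 1
observation: the term reaches its normal form after 6 normal-order steps.


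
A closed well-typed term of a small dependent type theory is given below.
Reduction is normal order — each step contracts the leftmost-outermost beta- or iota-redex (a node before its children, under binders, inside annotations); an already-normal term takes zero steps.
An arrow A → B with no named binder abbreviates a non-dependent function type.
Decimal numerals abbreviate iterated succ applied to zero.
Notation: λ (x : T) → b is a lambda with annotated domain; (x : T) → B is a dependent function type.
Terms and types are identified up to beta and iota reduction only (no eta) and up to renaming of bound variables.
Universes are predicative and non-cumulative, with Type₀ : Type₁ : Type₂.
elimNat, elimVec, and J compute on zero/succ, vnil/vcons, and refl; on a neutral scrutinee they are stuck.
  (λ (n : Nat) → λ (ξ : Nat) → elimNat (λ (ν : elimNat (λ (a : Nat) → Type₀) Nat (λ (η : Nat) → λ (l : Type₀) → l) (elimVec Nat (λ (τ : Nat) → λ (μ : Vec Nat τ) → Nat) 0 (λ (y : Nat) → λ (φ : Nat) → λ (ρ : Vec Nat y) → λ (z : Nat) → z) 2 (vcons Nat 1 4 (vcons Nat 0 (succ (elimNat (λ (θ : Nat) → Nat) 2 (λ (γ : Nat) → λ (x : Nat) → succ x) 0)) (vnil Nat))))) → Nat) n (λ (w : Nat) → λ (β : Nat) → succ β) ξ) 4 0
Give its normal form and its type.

reduced normal form:
  4
inferred type:
  Nat


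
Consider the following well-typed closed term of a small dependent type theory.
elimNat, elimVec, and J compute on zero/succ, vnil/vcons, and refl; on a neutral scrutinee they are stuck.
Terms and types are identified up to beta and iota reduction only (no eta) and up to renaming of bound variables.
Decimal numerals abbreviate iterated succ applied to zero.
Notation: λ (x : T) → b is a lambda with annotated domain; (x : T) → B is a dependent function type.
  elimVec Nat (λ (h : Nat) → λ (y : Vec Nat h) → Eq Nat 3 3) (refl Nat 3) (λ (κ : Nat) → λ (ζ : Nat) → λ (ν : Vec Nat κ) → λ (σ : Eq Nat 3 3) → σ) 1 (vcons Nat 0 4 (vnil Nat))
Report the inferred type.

inferred type:
  Eq Nat 3 3


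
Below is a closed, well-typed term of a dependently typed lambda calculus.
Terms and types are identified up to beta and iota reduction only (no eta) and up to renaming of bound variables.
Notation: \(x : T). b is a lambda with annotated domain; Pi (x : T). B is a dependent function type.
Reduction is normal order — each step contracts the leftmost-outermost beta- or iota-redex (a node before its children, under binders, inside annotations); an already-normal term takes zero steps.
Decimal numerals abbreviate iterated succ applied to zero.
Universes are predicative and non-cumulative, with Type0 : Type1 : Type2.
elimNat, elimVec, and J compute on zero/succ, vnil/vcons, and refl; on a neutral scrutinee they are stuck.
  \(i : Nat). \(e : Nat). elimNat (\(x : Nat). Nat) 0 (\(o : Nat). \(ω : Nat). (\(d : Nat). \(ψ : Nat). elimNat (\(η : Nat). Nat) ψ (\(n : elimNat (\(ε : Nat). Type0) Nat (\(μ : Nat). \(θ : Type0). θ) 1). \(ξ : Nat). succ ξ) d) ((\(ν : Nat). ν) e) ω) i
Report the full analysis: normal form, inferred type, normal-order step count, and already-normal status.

reduced normal form:
  \(i : Nat). \(e : Nat). elimNat (\(x : Nat). Nat) 0 (\(o : Nat). \(ω : Nat). elimNat (\(d : Nat). Nat) ω (\(ψ : Nat). \(η : Nat). succ η) e) i
type:
  Pi (i : Nat). Pi (e : Nat). Nat
steps to reach normal form (normal order): 7
already normal: no
first contracted redex: a beta-redex


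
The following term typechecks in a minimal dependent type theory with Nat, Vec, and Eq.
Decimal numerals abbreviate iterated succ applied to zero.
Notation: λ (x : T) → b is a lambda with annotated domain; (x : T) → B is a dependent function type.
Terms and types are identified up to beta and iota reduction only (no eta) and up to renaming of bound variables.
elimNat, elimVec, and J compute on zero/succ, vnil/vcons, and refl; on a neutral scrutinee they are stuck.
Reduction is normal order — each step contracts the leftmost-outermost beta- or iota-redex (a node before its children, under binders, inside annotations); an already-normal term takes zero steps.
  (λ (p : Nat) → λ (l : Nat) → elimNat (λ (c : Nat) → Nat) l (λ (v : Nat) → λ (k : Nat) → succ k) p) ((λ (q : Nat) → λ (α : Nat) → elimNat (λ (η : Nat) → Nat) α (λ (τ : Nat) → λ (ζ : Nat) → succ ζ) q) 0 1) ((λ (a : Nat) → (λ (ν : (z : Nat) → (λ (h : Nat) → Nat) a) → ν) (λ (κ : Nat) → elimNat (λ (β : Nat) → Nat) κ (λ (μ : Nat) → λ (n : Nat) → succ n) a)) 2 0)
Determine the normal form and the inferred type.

reduced normal form:
  3
type:
  Nat
observation: the leftmost-outermost redex is a beta-redex, and normalization takes 19 steps.


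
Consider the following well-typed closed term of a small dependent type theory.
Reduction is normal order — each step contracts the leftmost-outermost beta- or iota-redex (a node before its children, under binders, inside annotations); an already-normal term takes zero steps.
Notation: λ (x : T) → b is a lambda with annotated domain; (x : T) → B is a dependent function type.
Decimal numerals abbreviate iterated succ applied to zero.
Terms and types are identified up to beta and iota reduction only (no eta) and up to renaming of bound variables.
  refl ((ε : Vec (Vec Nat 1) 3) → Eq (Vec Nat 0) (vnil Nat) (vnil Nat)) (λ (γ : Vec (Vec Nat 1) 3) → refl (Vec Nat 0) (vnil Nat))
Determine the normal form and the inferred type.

normal form:
  refl ((ε : Vec (Vec Nat 1) 3) → Eq (Vec Nat 0) (vnil Nat) (vnil Nat)) (λ (γ : Vec (Vec Nat 1) 3) → refl (Vec Nat 0) (vnil Nat))
type:
  Eq ((ε : Vec (Vec Nat 1) 3) → Eq (Vec Nat 0) (vnil Nat) (vnil Nat)) (λ (γ : Vec (Vec Nat 1) 3) → refl (Vec Nat 0) (vnil Nat)) (λ (b : Vec (Vec Nat 1) 3) → refl (Vec Nat 0) (vnil Nat))


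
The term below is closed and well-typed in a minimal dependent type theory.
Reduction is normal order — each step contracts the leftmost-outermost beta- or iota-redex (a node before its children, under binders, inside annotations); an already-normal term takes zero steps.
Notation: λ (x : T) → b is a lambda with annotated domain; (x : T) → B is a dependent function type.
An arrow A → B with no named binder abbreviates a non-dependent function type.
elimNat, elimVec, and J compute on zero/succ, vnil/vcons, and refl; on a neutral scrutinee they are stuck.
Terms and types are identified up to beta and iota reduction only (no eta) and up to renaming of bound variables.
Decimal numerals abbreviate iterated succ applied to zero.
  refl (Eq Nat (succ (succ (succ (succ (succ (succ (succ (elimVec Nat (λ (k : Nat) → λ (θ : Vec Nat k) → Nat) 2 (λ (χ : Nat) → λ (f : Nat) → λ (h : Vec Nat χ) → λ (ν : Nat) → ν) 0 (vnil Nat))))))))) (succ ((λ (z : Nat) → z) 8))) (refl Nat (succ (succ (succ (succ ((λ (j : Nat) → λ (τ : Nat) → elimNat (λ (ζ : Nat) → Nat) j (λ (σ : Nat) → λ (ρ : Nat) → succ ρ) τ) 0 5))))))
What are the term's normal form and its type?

reduced normal form:
  refl (Eq Nat 9 9) (refl Nat 9)
type:
  Eq (Eq Nat 9 9) (refl Nat 9) (refl Nat 9)
observation: the first redex contracted is an elimVec iota-redex; the normal form is reached in 20 normal-order steps.


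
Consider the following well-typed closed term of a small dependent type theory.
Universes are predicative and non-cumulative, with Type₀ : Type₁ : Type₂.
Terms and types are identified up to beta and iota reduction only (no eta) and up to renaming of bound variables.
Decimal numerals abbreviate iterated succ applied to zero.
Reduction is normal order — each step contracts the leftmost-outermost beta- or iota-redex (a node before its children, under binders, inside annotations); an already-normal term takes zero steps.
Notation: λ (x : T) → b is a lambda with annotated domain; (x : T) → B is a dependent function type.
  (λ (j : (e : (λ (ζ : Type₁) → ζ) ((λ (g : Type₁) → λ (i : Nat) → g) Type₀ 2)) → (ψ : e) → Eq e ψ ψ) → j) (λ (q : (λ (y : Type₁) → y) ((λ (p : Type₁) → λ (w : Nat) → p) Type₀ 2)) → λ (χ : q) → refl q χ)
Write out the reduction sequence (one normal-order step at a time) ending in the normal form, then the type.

normal-order reduction:
  (λ (j : (e : (λ (ζ : Type₁) → ζ) ((λ (g : Type₁) → λ (i : Nat) → g) Type₀ 2)) → (ψ : e) → Eq e ψ ψ) → j) (λ (q : (λ (y : Type₁) → y) ((λ (p : Type₁) → λ (w : Nat) → p) Type₀ 2)) → λ (χ : q) → refl q χ)
  ~> λ (j : (λ (e : Type₁) → e) ((λ (ζ : Type₁) → λ (g : Nat) → ζ) Type₀ 2)) → λ (i : j) → refl j i
  ~> λ (j : (λ (e : Type₁) → λ (ζ : Nat) → e) Type₀ 2) → λ (g : j) → refl j g
  ~> λ (j : (λ (e : Nat) → Type₀) 2) → λ (ζ : j) → refl j ζ
  ~> λ (j : Type₀) → λ (e : j) → refl j e
the term's type:
  (j : Type₀) → (e : j) → Eq j e e


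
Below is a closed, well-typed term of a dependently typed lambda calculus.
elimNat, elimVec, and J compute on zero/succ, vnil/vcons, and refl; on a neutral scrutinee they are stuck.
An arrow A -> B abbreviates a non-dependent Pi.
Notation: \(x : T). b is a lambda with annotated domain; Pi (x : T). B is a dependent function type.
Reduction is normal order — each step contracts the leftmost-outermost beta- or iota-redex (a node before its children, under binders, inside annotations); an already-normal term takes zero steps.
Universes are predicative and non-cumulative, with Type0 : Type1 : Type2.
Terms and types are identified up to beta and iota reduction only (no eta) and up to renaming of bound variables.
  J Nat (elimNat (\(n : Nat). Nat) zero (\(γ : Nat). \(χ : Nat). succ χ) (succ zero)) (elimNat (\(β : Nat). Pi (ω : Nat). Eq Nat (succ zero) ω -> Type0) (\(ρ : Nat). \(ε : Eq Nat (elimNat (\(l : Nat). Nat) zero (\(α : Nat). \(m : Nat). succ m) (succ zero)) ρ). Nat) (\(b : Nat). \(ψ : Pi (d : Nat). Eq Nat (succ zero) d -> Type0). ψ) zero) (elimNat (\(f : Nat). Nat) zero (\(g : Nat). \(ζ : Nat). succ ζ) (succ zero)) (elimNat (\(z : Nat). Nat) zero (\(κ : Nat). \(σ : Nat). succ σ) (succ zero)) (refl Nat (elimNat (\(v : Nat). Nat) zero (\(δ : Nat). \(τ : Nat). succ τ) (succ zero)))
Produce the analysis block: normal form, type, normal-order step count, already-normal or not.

reduced normal form:
  succ zero
inferred type:
  Nat
reduction steps (normal order): 5
term was already normal: no
first contracted redex: a J iota-redex


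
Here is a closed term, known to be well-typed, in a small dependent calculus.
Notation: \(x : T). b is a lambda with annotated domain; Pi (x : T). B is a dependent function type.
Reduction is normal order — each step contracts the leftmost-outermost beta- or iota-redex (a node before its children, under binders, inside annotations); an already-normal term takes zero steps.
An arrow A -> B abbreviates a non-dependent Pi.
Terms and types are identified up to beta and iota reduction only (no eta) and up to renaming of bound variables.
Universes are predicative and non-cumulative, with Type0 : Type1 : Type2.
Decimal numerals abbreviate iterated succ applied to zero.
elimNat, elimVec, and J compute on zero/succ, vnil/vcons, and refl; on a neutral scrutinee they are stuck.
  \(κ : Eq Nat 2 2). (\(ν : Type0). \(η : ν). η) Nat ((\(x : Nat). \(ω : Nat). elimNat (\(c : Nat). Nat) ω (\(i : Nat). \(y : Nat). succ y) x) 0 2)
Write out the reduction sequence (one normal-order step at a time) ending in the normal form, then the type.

normal-order reduction:
  \(κ : Eq Nat 2 2). (\(ν : Type0). \(η : ν). η) Nat ((\(x : Nat). \(ω : Nat). elimNat (\(c : Nat). Nat) ω (\(i : Nat). \(y : Nat). succ y) x) 0 2)
  ~> \(κ : Eq Nat 2 2). (\(ν : Nat). ν) ((\(η : Nat). \(x : Nat). elimNat (\(ω : Nat). Nat) x (\(c : Nat). \(i : Nat). succ i) η) 0 2)
  ~> \(κ : Eq Nat 2 2). (\(ν : Nat). \(η : Nat). elimNat (\(x : Nat). Nat) η (\(ω : Nat). \(c : Nat). succ c) ν) 0 2
  ~> \(κ : Eq Nat 2 2). (\(ν : Nat). elimNat (\(η : Nat). Nat) ν (\(x : Nat). \(ω : Nat). succ ω) 0) 2
  ~> \(κ : Eq Nat 2 2). elimNat (\(ν : Nat). Nat) 2 (\(η : Nat). \(x : Nat). succ x) 0
  ~> \(κ : Eq Nat 2 2). 2
the term's type:
  Eq Nat 2 2 -> Nat


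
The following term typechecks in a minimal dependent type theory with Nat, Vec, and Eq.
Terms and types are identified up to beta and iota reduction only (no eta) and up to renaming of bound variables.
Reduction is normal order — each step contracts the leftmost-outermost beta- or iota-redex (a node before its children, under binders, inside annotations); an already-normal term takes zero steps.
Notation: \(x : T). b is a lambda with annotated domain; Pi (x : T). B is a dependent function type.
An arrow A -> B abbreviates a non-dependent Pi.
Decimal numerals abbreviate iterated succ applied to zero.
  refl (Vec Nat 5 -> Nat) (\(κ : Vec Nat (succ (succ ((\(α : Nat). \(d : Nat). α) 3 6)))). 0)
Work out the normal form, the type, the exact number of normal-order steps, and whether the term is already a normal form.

reduced normal form:
  refl (Vec Nat 5 -> Nat) (\(κ : Vec Nat 5). 0)
the term's type:
  Eq (Vec Nat 5 -> Nat) (\(κ : Vec Nat 5). 0) (\(α : Vec Nat 5). 0)
normal-order step count: 2
already normal: no
first contracted redex: a beta-redex


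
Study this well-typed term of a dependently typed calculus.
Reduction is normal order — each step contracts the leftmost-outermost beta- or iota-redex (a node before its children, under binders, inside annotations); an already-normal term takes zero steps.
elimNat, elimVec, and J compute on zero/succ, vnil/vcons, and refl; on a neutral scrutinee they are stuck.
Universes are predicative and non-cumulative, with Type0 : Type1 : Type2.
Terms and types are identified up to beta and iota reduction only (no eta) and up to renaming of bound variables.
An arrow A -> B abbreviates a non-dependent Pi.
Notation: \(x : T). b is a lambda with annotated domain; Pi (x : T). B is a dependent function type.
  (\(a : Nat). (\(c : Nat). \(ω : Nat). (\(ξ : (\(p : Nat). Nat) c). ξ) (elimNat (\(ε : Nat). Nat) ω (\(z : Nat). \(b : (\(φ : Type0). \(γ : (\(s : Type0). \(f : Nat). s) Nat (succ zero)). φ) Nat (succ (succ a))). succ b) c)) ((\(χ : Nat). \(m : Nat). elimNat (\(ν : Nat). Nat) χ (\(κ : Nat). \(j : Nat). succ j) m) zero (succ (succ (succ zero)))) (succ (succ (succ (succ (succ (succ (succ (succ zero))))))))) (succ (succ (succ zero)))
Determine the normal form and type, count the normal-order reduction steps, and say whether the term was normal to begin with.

resulting normal form:
  succ (succ (succ (succ (succ (succ (succ (succ (succ (succ (succ zero))))))))))
inferred type:
  Nat
steps to reach normal form (normal order): 28
already normal: no
first redex: a beta-redex


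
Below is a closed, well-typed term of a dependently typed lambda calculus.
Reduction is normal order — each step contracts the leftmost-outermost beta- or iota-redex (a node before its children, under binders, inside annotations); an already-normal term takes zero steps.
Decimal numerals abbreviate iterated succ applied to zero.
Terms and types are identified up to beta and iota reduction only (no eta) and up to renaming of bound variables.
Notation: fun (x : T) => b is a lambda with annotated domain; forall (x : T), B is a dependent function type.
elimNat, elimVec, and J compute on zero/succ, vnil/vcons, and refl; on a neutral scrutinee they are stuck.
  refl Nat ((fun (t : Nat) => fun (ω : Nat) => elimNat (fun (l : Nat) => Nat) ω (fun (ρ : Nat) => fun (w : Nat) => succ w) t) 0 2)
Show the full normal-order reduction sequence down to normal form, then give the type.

reduction (normal order):
  refl Nat ((fun (t : Nat) => fun (ω : Nat) => elimNat (fun (l : Nat) => Nat) ω (fun (ρ : Nat) => fun (w : Nat) => succ w) t) 0 2)
  ~> refl Nat ((fun (t : Nat) => elimNat (fun (ω : Nat) => Nat) t (fun (l : Nat) => fun (ρ : Nat) => succ ρ) 0) 2)
  ~> refl Nat (elimNat (fun (t : Nat) => Nat) 2 (fun (ω : Nat) => fun (l : Nat) => succ l) 0)
  ~> refl Nat 2
type:
  Eq Nat 2 2


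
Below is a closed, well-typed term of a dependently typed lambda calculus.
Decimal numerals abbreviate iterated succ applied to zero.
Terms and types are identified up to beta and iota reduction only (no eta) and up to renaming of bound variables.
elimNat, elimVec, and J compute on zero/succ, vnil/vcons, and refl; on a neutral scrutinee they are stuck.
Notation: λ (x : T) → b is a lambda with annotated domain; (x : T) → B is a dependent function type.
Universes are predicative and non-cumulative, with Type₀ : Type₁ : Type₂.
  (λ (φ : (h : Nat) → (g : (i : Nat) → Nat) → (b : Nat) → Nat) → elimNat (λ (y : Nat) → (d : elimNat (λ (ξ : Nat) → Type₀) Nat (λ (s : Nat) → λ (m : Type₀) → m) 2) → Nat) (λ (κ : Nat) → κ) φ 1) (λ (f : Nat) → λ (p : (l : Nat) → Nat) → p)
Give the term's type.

type:
  (φ : Nat) → Nat


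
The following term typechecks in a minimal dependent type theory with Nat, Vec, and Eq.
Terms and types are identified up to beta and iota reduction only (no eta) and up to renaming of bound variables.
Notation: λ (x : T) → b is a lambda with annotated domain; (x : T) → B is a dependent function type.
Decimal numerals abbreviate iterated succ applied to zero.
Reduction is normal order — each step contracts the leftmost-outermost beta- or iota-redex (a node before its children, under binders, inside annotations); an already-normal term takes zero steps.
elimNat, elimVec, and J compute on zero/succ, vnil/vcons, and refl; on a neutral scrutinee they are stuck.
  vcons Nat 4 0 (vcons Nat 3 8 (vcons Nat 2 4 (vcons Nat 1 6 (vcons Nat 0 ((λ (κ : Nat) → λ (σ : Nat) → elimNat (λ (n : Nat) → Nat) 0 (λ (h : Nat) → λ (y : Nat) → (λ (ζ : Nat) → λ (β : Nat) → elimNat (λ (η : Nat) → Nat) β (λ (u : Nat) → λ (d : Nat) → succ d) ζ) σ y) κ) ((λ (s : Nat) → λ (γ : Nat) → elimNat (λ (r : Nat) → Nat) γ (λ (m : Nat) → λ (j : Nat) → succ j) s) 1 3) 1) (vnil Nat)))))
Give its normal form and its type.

resulting normal form:
  vcons Nat 4 0 (vcons Nat 3 8 (vcons Nat 2 4 (vcons Nat 1 6 (vcons Nat 0 4 (vnil Nat)))))
the term's type:
  Vec Nat 5


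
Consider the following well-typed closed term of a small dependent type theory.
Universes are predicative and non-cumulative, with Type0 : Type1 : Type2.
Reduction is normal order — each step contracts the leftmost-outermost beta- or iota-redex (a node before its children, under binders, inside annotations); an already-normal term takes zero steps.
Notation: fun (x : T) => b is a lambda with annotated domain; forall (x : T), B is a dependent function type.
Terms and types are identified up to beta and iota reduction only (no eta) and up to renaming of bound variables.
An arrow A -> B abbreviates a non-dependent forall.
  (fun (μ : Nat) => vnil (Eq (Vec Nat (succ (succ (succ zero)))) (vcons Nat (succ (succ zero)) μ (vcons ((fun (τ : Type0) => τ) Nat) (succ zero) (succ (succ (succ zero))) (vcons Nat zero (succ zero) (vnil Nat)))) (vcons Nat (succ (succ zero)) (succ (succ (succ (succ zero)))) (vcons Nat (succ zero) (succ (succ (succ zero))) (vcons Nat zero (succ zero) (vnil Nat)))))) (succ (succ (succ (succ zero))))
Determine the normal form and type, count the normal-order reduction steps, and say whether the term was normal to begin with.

resulting normal form:
  vnil (Eq (Vec Nat (succ (succ (succ zero)))) (vcons Nat (succ (succ zero)) (succ (succ (succ (succ zero)))) (vcons Nat (succ zero) (succ (succ (succ zero))) (vcons Nat zero (succ zero) (vnil Nat)))) (vcons Nat (succ (succ zero)) (succ (succ (succ (succ zero)))) (vcons Nat (succ zero) (succ (succ (succ zero))) (vcons Nat zero (succ zero) (vnil Nat)))))
inferred type:
  Vec (Eq (Vec Nat (succ (succ (succ zero)))) (vcons Nat (succ (succ zero)) (succ (succ (succ (succ zero)))) (vcons Nat (succ zero) (succ (succ (succ zero))) (vcons Nat zero (succ zero) (vnil Nat)))) (vcons Nat (succ (succ zero)) (succ (succ (succ (succ zero)))) (vcons Nat (succ zero) (succ (succ (succ zero))) (vcons Nat zero (succ zero) (vnil Nat))))) zero
reduction steps (normal order): 2
already normal: no
first contracted redex: a beta-redex


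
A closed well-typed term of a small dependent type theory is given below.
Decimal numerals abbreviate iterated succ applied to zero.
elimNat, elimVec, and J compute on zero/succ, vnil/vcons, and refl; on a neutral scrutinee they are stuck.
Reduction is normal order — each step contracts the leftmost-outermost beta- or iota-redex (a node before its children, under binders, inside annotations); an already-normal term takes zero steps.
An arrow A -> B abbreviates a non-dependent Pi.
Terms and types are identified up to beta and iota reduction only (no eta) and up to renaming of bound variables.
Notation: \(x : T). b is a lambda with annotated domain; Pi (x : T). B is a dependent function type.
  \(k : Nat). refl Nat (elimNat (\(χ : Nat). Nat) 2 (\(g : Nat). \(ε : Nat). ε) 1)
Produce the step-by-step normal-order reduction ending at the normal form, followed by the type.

normal-order reduction sequence:
  \(k : Nat). refl Nat (elimNat (\(χ : Nat). Nat) 2 (\(g : Nat). \(ε : Nat). ε) 1)
  ~> \(k : Nat). refl Nat ((\(χ : Nat). \(g : Nat). g) 0 (elimNat (\(ε : Nat). Nat) 2 (\(h : Nat). \(n : Nat). n) 0))
  ~> \(k : Nat). refl Nat ((\(χ : Nat). χ) (elimNat (\(g : Nat). Nat) 2 (\(ε : Nat). \(h : Nat). h) 0))
  ~> \(k : Nat). refl Nat (elimNat (\(χ : Nat). Nat) 2 (\(g : Nat). \(ε : Nat). ε) 0)
  ~> \(k : Nat). refl Nat 2
the term's type:
  Nat -> Eq Nat 2 2


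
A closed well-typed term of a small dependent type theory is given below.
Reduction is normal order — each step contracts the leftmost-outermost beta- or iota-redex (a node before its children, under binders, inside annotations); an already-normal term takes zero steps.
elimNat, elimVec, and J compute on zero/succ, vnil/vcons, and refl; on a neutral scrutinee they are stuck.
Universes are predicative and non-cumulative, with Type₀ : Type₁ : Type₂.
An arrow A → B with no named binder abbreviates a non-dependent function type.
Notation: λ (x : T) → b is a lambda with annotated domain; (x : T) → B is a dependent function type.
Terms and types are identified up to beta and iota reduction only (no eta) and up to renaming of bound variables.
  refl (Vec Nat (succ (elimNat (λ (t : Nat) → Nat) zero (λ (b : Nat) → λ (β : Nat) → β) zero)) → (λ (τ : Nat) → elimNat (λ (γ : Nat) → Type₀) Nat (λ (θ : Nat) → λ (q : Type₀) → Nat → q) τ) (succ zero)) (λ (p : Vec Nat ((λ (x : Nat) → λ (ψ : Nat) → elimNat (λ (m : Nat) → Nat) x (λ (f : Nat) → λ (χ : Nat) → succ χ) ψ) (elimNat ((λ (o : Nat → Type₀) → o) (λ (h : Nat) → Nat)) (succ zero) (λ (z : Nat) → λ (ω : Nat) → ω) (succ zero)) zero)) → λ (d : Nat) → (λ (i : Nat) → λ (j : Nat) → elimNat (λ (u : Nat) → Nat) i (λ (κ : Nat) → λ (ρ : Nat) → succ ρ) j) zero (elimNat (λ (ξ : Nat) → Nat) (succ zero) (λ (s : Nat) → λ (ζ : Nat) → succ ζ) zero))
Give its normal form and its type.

resulting normal form:
  refl (Vec Nat (succ zero) → Nat → Nat) (λ (t : Vec Nat (succ zero)) → λ (b : Nat) → succ zero)
the term's type:
  Eq (Vec Nat (succ zero) → Nat → Nat) (λ (t : Vec Nat (succ zero)) → λ (b : Nat) → succ zero) (λ (β : Vec Nat (succ zero)) → λ (τ : Nat) → succ zero)


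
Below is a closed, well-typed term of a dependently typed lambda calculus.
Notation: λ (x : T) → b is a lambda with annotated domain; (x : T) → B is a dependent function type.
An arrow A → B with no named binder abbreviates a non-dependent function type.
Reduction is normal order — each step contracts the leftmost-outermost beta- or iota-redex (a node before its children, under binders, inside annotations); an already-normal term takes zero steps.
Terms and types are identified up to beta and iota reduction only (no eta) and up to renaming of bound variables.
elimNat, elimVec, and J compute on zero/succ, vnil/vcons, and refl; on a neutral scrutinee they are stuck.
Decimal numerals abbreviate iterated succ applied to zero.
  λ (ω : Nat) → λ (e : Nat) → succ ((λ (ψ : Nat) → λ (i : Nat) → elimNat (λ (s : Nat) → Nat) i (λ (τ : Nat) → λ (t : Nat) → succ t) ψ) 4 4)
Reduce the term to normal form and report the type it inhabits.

reduced normal form:
  λ (ω : Nat) → λ (e : Nat) → 9
type:
  Nat → Nat → Nat
observation: the first redex contracted is a beta-redex; the normal form is reached in 15 normal-order steps.


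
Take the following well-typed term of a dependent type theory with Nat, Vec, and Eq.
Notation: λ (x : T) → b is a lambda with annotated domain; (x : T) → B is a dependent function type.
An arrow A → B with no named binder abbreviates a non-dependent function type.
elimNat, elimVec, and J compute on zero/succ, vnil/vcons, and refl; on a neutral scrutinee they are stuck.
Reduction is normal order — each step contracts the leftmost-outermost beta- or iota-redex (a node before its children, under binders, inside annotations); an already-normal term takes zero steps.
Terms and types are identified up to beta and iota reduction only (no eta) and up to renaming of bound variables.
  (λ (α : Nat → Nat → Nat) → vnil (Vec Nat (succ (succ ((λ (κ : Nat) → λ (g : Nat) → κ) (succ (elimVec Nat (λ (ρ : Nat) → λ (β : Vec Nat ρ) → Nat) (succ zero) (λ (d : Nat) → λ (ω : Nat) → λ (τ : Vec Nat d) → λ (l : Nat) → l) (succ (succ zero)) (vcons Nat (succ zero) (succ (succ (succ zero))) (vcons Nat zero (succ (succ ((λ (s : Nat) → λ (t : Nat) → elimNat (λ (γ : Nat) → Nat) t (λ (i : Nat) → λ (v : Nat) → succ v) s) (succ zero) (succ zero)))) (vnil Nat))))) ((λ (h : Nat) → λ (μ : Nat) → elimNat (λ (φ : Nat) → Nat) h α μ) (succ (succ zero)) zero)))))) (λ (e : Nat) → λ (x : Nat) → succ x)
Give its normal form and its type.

resulting normal form:
  vnil (Vec Nat (succ (succ (succ (succ zero)))))
the term's type:
  Vec (Vec Nat (succ (succ (succ (succ zero))))) zero
observation: normalization takes exactly 14 steps under the normal-order strategy.


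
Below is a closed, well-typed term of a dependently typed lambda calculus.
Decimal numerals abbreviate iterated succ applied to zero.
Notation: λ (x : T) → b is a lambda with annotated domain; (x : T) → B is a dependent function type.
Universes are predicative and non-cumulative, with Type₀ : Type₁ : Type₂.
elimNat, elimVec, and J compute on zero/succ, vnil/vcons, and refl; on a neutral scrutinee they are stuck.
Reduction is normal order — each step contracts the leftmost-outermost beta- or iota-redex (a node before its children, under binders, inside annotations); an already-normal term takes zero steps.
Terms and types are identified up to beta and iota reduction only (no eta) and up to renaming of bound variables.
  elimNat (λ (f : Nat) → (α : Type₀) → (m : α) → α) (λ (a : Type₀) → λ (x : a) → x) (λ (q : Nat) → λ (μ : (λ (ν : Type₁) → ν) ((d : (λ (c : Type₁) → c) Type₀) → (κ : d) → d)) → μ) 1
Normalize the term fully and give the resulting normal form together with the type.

reduced normal form:
  λ (f : Type₀) → λ (α : f) → α
inferred type:
  (f : Type₀) → (α : f) → f
observation: 4 normal-order steps separate the term from its normal form.


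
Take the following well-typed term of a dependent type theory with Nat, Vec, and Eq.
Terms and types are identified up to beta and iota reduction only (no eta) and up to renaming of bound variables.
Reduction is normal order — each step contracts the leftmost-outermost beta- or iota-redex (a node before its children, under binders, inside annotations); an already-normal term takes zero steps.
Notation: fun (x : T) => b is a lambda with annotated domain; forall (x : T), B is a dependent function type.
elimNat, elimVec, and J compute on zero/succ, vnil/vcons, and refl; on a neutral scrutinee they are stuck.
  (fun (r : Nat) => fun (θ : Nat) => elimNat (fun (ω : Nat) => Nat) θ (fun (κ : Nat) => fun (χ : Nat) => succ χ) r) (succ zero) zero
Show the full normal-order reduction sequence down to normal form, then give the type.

reduction (normal order):
  (fun (r : Nat) => fun (θ : Nat) => elimNat (fun (ω : Nat) => Nat) θ (fun (κ : Nat) => fun (χ : Nat) => succ χ) r) (succ zero) zero
  ~> (fun (r : Nat) => elimNat (fun (θ : Nat) => Nat) r (fun (ω : Nat) => fun (κ : Nat) => succ κ) (succ zero)) zero
  ~> elimNat (fun (r : Nat) => Nat) zero (fun (θ : Nat) => fun (ω : Nat) => succ ω) (succ zero)
  ~> (fun (r : Nat) => fun (θ : Nat) => succ θ) zero (elimNat (fun (ω : Nat) => Nat) zero (fun (κ : Nat) => fun (χ : Nat) => succ χ) zero)
  ~> (fun (r : Nat) => succ r) (elimNat (fun (θ : Nat) => Nat) zero (fun (ω : Nat) => fun (κ : Nat) => succ κ) zero)
  ~> succ (elimNat (fun (r : Nat) => Nat) zero (fun (θ : Nat) => fun (ω : Nat) => succ ω) zero)
  ~> succ zero
inferred type:
  Nat


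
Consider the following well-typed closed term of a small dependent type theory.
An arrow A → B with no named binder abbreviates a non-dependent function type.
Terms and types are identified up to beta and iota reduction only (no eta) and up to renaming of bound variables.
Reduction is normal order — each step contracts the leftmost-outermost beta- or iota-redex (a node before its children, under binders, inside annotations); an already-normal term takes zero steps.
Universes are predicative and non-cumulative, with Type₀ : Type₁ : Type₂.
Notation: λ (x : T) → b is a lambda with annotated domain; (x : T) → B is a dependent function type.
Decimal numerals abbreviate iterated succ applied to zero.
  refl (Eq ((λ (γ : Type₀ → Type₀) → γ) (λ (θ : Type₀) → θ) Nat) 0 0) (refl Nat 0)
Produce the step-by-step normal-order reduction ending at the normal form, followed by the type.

normal-order reduction sequence:
  refl (Eq ((λ (γ : Type₀ → Type₀) → γ) (λ (θ : Type₀) → θ) Nat) 0 0) (refl Nat 0)
  ~> refl (Eq ((λ (γ : Type₀) → γ) Nat) 0 0) (refl Nat 0)
  ~> refl (Eq Nat 0 0) (refl Nat 0)
type:
  Eq (Eq Nat 0 0) (refl Nat 0) (refl Nat 0)


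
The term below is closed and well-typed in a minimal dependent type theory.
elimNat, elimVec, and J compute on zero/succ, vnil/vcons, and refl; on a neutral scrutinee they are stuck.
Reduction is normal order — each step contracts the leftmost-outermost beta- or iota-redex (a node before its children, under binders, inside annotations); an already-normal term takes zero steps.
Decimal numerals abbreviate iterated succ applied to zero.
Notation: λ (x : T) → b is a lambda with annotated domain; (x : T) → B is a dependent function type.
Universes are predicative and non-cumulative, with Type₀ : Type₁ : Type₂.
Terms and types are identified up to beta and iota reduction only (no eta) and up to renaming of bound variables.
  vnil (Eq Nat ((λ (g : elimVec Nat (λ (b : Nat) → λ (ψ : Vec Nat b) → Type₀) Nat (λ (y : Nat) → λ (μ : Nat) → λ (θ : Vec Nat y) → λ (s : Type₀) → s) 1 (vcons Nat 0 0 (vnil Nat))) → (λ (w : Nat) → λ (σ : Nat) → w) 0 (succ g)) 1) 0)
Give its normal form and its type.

resulting normal form:
  vnil (Eq Nat 0 0)
the term's type:
  Vec (Eq Nat 0 0) 0
observation: contracting a beta-redex first, the term normalizes in 3 steps.


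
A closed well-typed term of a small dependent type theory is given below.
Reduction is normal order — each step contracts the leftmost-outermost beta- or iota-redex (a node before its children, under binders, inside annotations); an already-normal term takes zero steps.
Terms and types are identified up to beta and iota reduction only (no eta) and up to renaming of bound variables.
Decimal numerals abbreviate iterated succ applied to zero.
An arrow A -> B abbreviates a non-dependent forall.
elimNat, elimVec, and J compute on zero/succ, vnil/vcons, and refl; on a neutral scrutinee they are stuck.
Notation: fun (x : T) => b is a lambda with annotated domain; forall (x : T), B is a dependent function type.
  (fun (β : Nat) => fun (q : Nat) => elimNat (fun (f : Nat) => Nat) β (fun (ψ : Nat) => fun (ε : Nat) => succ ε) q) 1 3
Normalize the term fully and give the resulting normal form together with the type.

reduced normal form:
  4
inferred type:
  Nat
observation: the first redex contracted is a beta-redex; the normal form is reached in 12 normal-order steps.


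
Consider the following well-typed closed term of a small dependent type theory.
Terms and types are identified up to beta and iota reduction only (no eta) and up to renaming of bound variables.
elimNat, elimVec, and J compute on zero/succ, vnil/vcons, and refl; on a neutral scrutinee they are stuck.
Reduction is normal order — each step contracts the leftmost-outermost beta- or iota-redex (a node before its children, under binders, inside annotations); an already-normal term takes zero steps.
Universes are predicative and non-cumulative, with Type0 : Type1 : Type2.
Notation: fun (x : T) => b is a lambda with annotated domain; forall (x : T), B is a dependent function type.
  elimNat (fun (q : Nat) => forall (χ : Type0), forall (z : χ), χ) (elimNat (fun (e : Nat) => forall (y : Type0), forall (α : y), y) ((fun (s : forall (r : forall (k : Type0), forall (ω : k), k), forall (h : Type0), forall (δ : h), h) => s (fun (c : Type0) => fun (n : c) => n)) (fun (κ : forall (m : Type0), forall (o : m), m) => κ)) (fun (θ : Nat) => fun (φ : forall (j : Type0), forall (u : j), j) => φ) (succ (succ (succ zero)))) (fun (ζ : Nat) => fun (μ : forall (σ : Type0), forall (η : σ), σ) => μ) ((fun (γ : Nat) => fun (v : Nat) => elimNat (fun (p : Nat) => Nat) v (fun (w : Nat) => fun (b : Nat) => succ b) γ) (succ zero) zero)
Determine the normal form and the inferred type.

normal form:
  fun (q : Type0) => fun (χ : q) => χ
inferred type:
  forall (q : Type0), forall (χ : q), q


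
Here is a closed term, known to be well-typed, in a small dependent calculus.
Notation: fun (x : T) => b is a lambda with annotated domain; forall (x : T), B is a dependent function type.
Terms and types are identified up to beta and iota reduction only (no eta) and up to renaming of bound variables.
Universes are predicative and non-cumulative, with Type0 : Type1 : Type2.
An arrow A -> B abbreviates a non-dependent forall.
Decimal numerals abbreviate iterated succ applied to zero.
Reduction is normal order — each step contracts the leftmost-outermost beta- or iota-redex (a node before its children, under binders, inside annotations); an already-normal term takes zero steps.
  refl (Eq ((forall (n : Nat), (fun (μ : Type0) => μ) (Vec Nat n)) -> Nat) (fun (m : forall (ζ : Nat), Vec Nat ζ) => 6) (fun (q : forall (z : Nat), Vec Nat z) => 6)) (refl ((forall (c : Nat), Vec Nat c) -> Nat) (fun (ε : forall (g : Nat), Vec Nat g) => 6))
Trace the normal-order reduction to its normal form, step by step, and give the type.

normal-order reduction sequence:
  refl (Eq ((forall (n : Nat), (fun (μ : Type0) => μ) (Vec Nat n)) -> Nat) (fun (m : forall (ζ : Nat), Vec Nat ζ) => 6) (fun (q : forall (z : Nat), Vec Nat z) => 6)) (refl ((forall (c : Nat), Vec Nat c) -> Nat) (fun (ε : forall (g : Nat), Vec Nat g) => 6))
  ~> refl (Eq ((forall (n : Nat), Vec Nat n) -> Nat) (fun (μ : forall (m : Nat), Vec Nat m) => 6) (fun (ζ : forall (q : Nat), Vec Nat q) => 6)) (refl ((forall (z : Nat), Vec Nat z) -> Nat) (fun (c : forall (ε : Nat), Vec Nat ε) => 6))
the term's type:
  Eq (Eq ((forall (n : Nat), Vec Nat n) -> Nat) (fun (μ : forall (m : Nat), Vec Nat m) => 6) (fun (ζ : forall (q : Nat), Vec Nat q) => 6)) (refl ((forall (z : Nat), Vec Nat z) -> Nat) (fun (c : forall (ε : Nat), Vec Nat ε) => 6)) (refl ((forall (g : Nat), Vec Nat g) -> Nat) (fun (δ : forall (κ : Nat), Vec Nat κ) => 6))


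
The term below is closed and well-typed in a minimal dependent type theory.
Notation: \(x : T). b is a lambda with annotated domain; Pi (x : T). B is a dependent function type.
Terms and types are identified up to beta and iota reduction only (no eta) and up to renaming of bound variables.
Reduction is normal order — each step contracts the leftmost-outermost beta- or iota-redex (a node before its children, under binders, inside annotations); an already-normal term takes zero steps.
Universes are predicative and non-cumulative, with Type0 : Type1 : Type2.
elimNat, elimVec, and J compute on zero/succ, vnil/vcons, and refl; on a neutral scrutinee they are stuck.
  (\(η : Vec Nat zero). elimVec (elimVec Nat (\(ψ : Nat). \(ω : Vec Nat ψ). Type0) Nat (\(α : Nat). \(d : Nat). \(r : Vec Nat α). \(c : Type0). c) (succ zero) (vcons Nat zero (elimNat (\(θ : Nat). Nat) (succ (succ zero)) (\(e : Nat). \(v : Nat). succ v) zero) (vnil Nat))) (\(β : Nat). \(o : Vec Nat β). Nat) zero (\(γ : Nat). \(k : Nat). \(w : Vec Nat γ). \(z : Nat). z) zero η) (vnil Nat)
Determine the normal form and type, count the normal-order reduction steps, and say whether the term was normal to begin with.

resulting normal form:
  zero
type:
  Nat
reduction steps (normal order): 2
already normal: no
first redex: a beta-redex
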